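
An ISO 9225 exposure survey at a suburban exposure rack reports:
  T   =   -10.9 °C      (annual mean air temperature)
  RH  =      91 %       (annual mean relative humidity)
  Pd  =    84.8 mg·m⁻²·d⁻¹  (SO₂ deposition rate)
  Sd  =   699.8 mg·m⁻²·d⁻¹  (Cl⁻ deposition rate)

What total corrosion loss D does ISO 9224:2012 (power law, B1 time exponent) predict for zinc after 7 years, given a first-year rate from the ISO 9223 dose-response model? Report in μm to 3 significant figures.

D(7) = 16.1 μm

zinc: T≤10 °C ⇒ hinge +0.038·(-10.9−10) = -0.7942
  SO₂ term: 0.0129·84.8^0.44·exp(0.046·91-0.7942) = 2.705
  Sd branch = 0.0175·Sd^0.57·e^(0.008·RH+0.085·T) = 0.6004 μm/a
  r_corr = 2.705 + 0.6004 = 3.305 μm/a
Long-term exponent b (ISO 9224 Table 2, B1) = 0.813
  D(7) = 3.305 × 7^0.813 = 3.305 × 4.865 = 16.08 μm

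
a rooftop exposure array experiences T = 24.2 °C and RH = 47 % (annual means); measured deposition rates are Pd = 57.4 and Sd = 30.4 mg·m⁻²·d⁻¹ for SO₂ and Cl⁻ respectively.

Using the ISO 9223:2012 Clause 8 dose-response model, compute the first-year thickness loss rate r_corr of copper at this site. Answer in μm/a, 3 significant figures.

r_corr = 0.536 μm/a

copper: temperature factor f = -0.080·(14.2) = -1.1360
  Pd branch = 0.0053·Pd^0.26·e^(0.059·RH+f) = 0.07808 μm/a
  Cl⁻ term: 0.01025·30.4^0.27·exp(0.036·47+0.049·24.2) = 0.458
  sum: 0.07808 + 0.458 → r_corr = 0.5361 μm/a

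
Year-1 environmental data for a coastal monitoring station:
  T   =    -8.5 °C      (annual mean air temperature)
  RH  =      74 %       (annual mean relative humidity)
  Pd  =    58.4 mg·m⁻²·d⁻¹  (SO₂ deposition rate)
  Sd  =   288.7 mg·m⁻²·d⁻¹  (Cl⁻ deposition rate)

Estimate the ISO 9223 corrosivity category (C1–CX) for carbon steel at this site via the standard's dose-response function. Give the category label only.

carbon steel: T≤10 °C ⇒ hinge +0.150·(-8.5−10) = -2.7750
  sulphur-dioxide contribution → 4.019 μm/a
  chloride contribution → 27.99 μm/a
  total first-year rate 32.01 μm/a
32 μm/a falls in (25, 50] for carbon steel → category C3

C3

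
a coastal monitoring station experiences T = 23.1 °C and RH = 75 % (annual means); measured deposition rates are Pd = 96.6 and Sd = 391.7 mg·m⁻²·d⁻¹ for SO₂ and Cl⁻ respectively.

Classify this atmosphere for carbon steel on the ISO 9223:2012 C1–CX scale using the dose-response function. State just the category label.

C5

carbon steel: f(T) = -0.054·(T−10) [T>10 °C] = -0.7074
  SO₂ term: 1.77·96.6^0.52·exp(0.02·75-0.7074) = 42.11
  Sd branch = 0.102·Sd^0.62·e^(0.033·RH+0.04·T) = 123.7 μm/a
  sum: 42.11 + 123.7 → r_corr = 165.8 μm/a
166 μm/a falls in (80, 200] for carbon steel → category C5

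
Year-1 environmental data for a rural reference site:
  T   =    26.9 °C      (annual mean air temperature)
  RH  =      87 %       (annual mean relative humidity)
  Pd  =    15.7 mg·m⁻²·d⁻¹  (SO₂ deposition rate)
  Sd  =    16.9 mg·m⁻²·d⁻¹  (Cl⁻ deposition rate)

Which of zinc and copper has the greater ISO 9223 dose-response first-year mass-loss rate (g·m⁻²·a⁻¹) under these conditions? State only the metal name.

zinc: f(T) = -0.071·(T−10) [T>10 °C] = -1.1999
  sulphur-dioxide contribution → 0.714 μm/a
  chloride contribution → 1.731 μm/a
  total first-year rate 2.445 μm/a
  mass loss = 2.445 μm/a × 7.14 g/cm³ = 17.46 g·m⁻²·a⁻¹
copper: T>10 °C ⇒ hinge -0.080·(26.9−10) = -1.3520
  sulphur-dioxide contribution → 0.4756 μm/a
  chloride contribution → 1.883 μm/a
  ⇒ r_corr(copper) = 2.359 μm/a
  mass loss = 2.359 μm/a × 8.96 g/cm³ = 21.14 g·m⁻²·a⁻¹
Ordering by g·m⁻²·a⁻¹: copper (21.1) > zinc (17.5)

copper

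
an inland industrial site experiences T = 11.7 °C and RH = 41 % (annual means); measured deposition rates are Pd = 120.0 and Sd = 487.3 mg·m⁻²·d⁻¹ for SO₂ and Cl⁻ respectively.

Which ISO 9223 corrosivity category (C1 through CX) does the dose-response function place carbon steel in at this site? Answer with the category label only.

carbon steel: f(T) = -0.054·(T−10) [T>10 °C] = -0.0918
  SO₂ term: 1.77·120.0^0.52·exp(0.02·41-0.0918) = 44.2
  Cl⁻ term: 0.102·487.3^0.62·exp(0.033·41+0.04·11.7) = 29.23
  sum: 44.2 + 29.23 → r_corr = 73.43 μm/a
Category bounds: 50…80 μm/a bracket r_corr ⇒ C4

C4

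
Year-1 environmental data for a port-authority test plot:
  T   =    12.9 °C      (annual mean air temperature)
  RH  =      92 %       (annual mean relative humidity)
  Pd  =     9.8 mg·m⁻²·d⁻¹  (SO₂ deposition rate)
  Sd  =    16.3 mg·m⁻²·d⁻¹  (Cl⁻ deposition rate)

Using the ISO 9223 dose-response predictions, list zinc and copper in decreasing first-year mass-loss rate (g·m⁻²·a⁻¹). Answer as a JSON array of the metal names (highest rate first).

["copper", "zinc"]

zinc: f(T) = -0.071·(T−10) [T>10 °C] = -0.2059
  Pd branch = 0.0129·Pd^0.44·e^(0.046·RH+f) = 1.974 μm/a
  Sd branch = 0.0175·Sd^0.57·e^(0.008·RH+0.085·T) = 0.5368 μm/a
  sum: 1.974 + 0.5368 → r_corr = 2.51 μm/a
  mass loss = 2.51 μm/a × 7.14 g/cm³ = 17.92 g·m⁻²·a⁻¹
copper: f(T) = -0.080·(T−10) [T>10 °C] = -0.2320
  SO₂ term: 0.0053·9.8^0.26·exp(0.059·92-0.2320) = 1.732
  Sd branch = 0.01025·Sd^0.27·e^(0.036·RH+0.049·T) = 1.124 μm/a
  sum: 1.732 + 1.124 → r_corr = 2.857 μm/a
  mass loss = 2.857 μm/a × 8.96 g/cm³ = 25.59 g·m⁻²·a⁻¹
Ordering by g·m⁻²·a⁻¹: copper (25.6) > zinc (17.9)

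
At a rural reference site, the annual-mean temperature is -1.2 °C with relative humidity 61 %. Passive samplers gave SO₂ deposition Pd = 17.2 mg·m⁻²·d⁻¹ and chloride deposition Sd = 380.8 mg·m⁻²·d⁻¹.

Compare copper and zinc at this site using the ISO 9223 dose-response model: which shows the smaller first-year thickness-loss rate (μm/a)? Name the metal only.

copper: f(T) = +0.126·(T−10) [T≤10 °C] = -1.4112
  sulphur-dioxide contribution → 0.09901 μm/a
  chloride contribution → 0.4322 μm/a
  total first-year rate 0.5312 μm/a
zinc: f(T) = +0.038·(T−10) [T≤10 °C] = -0.4256
  sulphur-dioxide contribution → 0.4875 μm/a
  chloride contribution → 0.7615 μm/a
  ⇒ r_corr(zinc) = 1.249 μm/a
Ordering by μm/a: zinc (1.25) > copper (0.531)

copper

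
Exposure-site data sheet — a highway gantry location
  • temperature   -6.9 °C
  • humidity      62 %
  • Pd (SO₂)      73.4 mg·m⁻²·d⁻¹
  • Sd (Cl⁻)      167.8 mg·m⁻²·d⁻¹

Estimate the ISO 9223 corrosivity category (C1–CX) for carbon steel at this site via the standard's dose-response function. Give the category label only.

carbon steel: T≤10 °C ⇒ hinge +0.150·(-6.9−10) = -2.5350
  sulphur-dioxide contribution → 4.526 μm/a
  chloride contribution → 14.34 μm/a
  total first-year rate 18.87 μm/a
18.9 μm/a falls in (1.3, 25] for carbon steel → category C2

C2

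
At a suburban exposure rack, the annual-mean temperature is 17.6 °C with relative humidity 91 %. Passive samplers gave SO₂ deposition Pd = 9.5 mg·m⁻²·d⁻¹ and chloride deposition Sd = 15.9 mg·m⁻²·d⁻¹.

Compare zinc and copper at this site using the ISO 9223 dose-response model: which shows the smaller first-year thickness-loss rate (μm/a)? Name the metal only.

zinc: f(T) = -0.071·(T−10) [T>10 °C] = -0.5396
  Pd branch = 0.0129·Pd^0.44·e^(0.046·RH+f) = 1.332 μm/a
  Sd branch = 0.0175·Sd^0.57·e^(0.008·RH+0.085·T) = 0.7829 μm/a
  sum: 1.332 + 0.7829 → r_corr = 2.115 μm/a
copper: T>10 °C ⇒ hinge -0.080·(17.6−10) = -0.6080
  Pd branch = 0.0053·Pd^0.26·e^(0.059·RH+f) = 1.112 μm/a
  Sd branch = 0.01025·Sd^0.27·e^(0.036·RH+0.049·T) = 1.356 μm/a
  sum: 1.112 + 1.356 → r_corr = 2.469 μm/a
Ordering by μm/a: copper (2.47) > zinc (2.11)

zinc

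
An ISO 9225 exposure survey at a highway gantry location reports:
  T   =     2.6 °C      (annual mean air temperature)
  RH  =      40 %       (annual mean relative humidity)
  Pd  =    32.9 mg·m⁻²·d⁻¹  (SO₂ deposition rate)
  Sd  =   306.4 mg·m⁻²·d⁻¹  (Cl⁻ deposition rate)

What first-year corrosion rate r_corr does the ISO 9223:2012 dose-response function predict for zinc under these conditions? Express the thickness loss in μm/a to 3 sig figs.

zinc: temperature factor f = +0.038·(-7.4) = -0.2812
  SO₂ term: 0.0129·32.9^0.44·exp(0.046·40-0.2812) = 0.2852
  Sd branch = 0.0175·Sd^0.57·e^(0.008·RH+0.085·T) = 0.7856 μm/a
  sum: 0.2852 + 0.7856 → r_corr = 1.071 μm/a

r_corr = 1.07 μm/a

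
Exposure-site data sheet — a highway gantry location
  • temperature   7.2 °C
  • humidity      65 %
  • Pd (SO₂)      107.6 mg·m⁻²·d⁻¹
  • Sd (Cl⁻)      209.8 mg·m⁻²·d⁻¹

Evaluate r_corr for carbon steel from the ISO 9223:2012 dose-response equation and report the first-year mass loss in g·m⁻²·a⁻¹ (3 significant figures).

carbon steel: f(T) = +0.150·(T−10) [T≤10 °C] = -0.4200
  Pd branch = 1.77·Pd^0.52·e^(0.02·RH+f) = 48.61 μm/a
  Sd branch = 0.102·Sd^0.62·e^(0.033·RH+0.04·T) = 31.97 μm/a
  sum: 48.61 + 31.97 → r_corr = 80.58 μm/a
Convert to mass loss: 80.58 μm/a × 7.85 g/cm³ = 632.5 g·m⁻²·a⁻¹

r_corr = 633 g·m⁻²·a⁻¹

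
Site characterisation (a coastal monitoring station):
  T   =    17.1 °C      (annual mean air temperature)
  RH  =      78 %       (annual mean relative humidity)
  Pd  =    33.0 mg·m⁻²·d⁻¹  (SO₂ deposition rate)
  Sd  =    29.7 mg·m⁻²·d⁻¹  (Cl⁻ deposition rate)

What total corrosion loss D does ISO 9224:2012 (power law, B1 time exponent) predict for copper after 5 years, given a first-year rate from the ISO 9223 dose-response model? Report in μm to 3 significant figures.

copper: f(T) = -0.080·(T−10) [T>10 °C] = -0.5680
  Pd branch = 0.0053·Pd^0.26·e^(0.059·RH+f) = 0.7431 μm/a
  Cl⁻ term: 0.01025·29.7^0.27·exp(0.036·78+0.049·17.1) = 0.9812
  sum: 0.7431 + 0.9812 → r_corr = 1.724 μm/a
Long-term exponent b (ISO 9224 Table 2, B1) = 0.667
  D(5) = 1.724 × 5^0.667 = 1.724 × 2.926 = 5.045 μm

D(5) = 5.04 μm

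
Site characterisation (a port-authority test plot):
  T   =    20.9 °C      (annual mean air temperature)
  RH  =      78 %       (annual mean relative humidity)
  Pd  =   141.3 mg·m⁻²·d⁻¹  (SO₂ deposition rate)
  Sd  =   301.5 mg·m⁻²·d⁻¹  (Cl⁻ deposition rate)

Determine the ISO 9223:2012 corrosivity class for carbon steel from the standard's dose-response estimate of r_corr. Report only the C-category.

carbon steel: f(T) = -0.054·(T−10) [T>10 °C] = -0.5886
  sulphur-dioxide contribution → 61.37 μm/a
  chloride contribution → 106.3 μm/a
  total first-year rate 167.7 μm/a
Category bounds: 80…200 μm/a bracket r_corr ⇒ C5

C5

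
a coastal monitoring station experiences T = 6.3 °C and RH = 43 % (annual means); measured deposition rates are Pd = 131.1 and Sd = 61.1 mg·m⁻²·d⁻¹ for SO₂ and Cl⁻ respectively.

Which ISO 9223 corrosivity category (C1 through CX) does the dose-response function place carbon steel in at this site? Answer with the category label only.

carbon steel: temperature factor f = +0.150·(-3.7) = -0.5550
  Pd branch = 1.77·Pd^0.52·e^(0.02·RH+f) = 30.31 μm/a
  Sd branch = 0.102·Sd^0.62·e^(0.033·RH+0.04·T) = 6.945 μm/a
  sum: 30.31 + 6.945 → r_corr = 37.25 μm/a
Category bounds: 25…50 μm/a bracket r_corr ⇒ C3

C3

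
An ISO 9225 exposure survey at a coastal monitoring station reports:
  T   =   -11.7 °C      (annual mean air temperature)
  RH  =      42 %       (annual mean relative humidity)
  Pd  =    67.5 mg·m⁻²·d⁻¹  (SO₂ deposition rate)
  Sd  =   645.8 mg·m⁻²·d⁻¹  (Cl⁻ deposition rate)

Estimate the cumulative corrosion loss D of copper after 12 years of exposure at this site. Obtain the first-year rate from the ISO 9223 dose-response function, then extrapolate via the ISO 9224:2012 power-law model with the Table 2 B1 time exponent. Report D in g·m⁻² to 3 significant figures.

D(12) = 7.64 g·m⁻²

copper: temperature factor f = +0.126·(-21.7) = -2.7342
  sulphur-dioxide contribution → 0.01226 μm/a
  chloride contribution → 0.1504 μm/a
  ⇒ r_corr(copper) = 0.1626 μm/a
ISO 9224: D(t) = r_corr · t^b with b = 0.667 (copper, B1)
  D(12) = 0.1626 × 12^0.667 = 0.1626 × 5.246 = 0.8531 μm
  Mass loss = 0.8531 μm × 8.96 g/cm³ = 7.644 g·m⁻²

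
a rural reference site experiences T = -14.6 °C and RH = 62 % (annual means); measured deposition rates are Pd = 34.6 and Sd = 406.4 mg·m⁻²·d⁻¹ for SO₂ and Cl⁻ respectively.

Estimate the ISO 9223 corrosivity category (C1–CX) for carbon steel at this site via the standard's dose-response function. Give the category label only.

carbon steel: temperature factor f = +0.150·(-24.6) = -3.6900
  SO₂ term: 1.77·34.6^0.52·exp(0.02·62-3.6900) = 0.9644
  Cl⁻ term: 0.102·406.4^0.62·exp(0.033·62+0.04·-14.6) = 18.24
  sum: 0.9644 + 18.24 → r_corr = 19.21 μm/a
19.2 μm/a falls in (1.3, 25] for carbon steel → category C2

C2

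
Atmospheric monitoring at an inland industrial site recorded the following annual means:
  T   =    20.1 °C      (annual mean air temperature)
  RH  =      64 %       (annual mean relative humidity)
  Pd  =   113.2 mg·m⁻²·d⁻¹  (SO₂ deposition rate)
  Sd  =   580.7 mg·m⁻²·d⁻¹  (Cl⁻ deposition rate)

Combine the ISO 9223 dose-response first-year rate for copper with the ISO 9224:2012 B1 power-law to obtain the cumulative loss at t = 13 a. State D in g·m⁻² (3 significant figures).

copper: f(T) = -0.080·(T−10) [T>10 °C] = -0.8080
  SO₂ term: 0.0053·113.2^0.26·exp(0.059·64-0.8080) = 0.3526
  Cl⁻ term: 0.01025·580.7^0.27·exp(0.036·64+0.049·20.1) = 1.532
  sum: 0.3526 + 1.532 → r_corr = 1.885 μm/a
Power-law: D(13) = r_corr · 13^0.667
  D(13) = 1.885 × 13^0.667 = 1.885 × 5.534 = 10.43 μm
  Mass loss = 10.43 μm × 8.96 g/cm³ = 93.45 g·m⁻²

D(13) = 93.5 g·m⁻²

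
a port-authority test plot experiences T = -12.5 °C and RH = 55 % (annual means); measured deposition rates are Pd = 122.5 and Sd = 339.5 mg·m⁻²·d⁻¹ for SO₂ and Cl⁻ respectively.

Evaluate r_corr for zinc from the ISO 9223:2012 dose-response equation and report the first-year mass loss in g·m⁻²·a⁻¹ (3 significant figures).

r_corr = 5.94 g·m⁻²·a⁻¹

zinc: T≤10 °C ⇒ hinge +0.038·(-12.5−10) = -0.8550
  Pd branch = 0.0129·Pd^0.44·e^(0.046·RH+f) = 0.5712 μm/a
  Sd branch = 0.0175·Sd^0.57·e^(0.008·RH+0.085·T) = 0.2602 μm/a
  r_corr = 0.5712 + 0.2602 = 0.8314 μm/a
Convert to mass loss: 0.8314 μm/a × 7.14 g/cm³ = 5.936 g·m⁻²·a⁻¹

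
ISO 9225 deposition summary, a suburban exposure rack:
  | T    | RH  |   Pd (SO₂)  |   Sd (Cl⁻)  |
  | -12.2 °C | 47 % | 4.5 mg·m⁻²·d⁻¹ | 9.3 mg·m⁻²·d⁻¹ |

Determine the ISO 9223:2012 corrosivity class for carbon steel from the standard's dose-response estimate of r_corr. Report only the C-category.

C2

carbon steel: f(T) = +0.150·(T−10) [T≤10 °C] = -3.3300
  SO₂ term: 1.77·4.5^0.52·exp(0.02·47-3.3300) = 0.3546
  Cl⁻ term: 0.102·9.3^0.62·exp(0.033·47+0.04·-12.2) = 1.177
  sum: 0.3546 + 1.177 → r_corr = 1.531 μm/a
1.53 μm/a falls in (1.3, 25] for carbon steel → category C2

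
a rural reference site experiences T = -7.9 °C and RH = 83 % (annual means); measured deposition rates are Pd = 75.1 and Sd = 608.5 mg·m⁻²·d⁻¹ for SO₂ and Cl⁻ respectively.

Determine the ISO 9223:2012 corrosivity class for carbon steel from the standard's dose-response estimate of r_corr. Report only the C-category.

C4

carbon steel: T≤10 °C ⇒ hinge +0.150·(-7.9−10) = -2.6850
  sulphur-dioxide contribution → 6 μm/a
  chloride contribution → 61.25 μm/a
  ⇒ r_corr(carbon steel) = 67.25 μm/a
67.3 μm/a falls in (50, 80] for carbon steel → category C4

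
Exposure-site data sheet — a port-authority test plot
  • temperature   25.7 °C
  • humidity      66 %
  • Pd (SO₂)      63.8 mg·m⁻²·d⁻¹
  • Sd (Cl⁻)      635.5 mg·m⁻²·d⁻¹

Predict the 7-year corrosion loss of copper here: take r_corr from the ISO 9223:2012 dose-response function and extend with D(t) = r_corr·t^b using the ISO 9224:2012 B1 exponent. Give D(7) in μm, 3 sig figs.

copper: T>10 °C ⇒ hinge -0.080·(25.7−10) = -1.2560
  sulphur-dioxide contribution → 0.2184 μm/a
  chloride contribution → 2.22 μm/a
  total first-year rate 2.438 μm/a
Power-law: D(7) = r_corr · 7^0.667
  D(7) = 2.438 × 7^0.667 = 2.438 × 3.662 = 8.929 μm

D(7) = 8.93 μm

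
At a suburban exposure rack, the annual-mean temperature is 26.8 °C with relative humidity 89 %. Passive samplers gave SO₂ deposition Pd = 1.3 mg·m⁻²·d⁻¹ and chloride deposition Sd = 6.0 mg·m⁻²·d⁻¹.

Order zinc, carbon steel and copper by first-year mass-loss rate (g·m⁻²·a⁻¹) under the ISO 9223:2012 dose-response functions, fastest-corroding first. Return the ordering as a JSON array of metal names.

zinc: T>10 °C ⇒ hinge -0.071·(26.8−10) = -1.1928
  Pd branch = 0.0129·Pd^0.44·e^(0.046·RH+f) = 0.2635 μm/a
  Sd branch = 0.0175·Sd^0.57·e^(0.008·RH+0.085·T) = 0.9663 μm/a
  r_corr = 0.2635 + 0.9663 = 1.23 μm/a
  mass loss = 1.23 μm/a × 7.14 g/cm³ = 8.781 g·m⁻²·a⁻¹
carbon steel: f(T) = -0.054·(T−10) [T>10 °C] = -0.9072
  SO₂ term: 1.77·1.3^0.52·exp(0.02·89-0.9072) = 4.856
  Sd branch = 0.102·Sd^0.62·e^(0.033·RH+0.04·T) = 17.07 μm/a
  r_corr = 4.856 + 17.07 = 21.92 μm/a
  mass loss = 21.92 μm/a × 7.85 g/cm³ = 172.1 g·m⁻²·a⁻¹
copper: temperature factor f = -0.080·(16.8) = -1.3440
  SO₂ term: 0.0053·1.3^0.26·exp(0.059·89-1.3440) = 0.2823
  Sd branch = 0.01025·Sd^0.27·e^(0.036·RH+0.049·T) = 1.523 μm/a
  r_corr = 0.2823 + 1.523 = 1.805 μm/a
  mass loss = 1.805 μm/a × 8.96 g/cm³ = 16.17 g·m⁻²·a⁻¹
Ordering by g·m⁻²·a⁻¹: carbon steel (172) > copper (16.2) > zinc (8.78)

["carbon steel", "copper", "zinc"]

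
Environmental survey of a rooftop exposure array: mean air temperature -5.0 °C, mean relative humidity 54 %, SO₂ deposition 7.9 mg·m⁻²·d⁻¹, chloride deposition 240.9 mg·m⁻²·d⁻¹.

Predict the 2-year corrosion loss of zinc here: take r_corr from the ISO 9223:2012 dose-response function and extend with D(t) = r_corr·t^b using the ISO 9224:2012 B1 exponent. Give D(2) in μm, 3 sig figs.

D(2) = 1.09 μm

zinc: f(T) = +0.038·(T−10) [T≤10 °C] = -0.5700
  SO₂ term: 0.0129·7.9^0.44·exp(0.046·54-0.5700) = 0.2172
  Cl⁻ term: 0.0175·240.9^0.57·exp(0.008·54+0.085·-5.0) = 0.4015
  sum: 0.2172 + 0.4015 → r_corr = 0.6187 μm/a
ISO 9224: D(t) = r_corr · t^b with b = 0.813 (zinc, B1)
  D(2) = 0.6187 × 2^0.813 = 0.6187 × 1.757 = 1.087 μm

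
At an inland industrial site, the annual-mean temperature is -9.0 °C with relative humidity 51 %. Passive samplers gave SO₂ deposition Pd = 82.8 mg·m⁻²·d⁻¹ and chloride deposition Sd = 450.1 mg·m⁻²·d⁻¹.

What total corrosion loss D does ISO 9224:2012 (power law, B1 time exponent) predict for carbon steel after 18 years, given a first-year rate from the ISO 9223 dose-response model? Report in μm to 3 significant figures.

D(18) = 89.5 μm

carbon steel: temperature factor f = +0.150·(-19.0) = -2.8500
  Pd branch = 1.77·Pd^0.52·e^(0.02·RH+f) = 2.822 μm/a
  Cl⁻ term: 0.102·450.1^0.62·exp(0.033·51+0.04·-9.0) = 16.91
  sum: 2.822 + 16.91 → r_corr = 19.74 μm/a
ISO 9224: D(t) = r_corr · t^b with b = 0.523 (carbon steel, B1)
  D(18) = 19.74 × 18^0.523 = 19.74 × 4.534 = 89.49 μm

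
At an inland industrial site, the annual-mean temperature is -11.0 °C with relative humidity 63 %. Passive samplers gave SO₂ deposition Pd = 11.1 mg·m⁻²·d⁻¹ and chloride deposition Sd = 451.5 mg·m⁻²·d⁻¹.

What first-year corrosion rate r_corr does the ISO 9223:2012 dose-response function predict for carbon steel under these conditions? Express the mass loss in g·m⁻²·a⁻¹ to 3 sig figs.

carbon steel: T≤10 °C ⇒ hinge +0.150·(-11.0−10) = -3.1500
  SO₂ term: 1.77·11.1^0.52·exp(0.02·63-3.1500) = 0.9348
  Sd branch = 0.102·Sd^0.62·e^(0.033·RH+0.04·T) = 23.24 μm/a
  sum: 0.9348 + 23.24 → r_corr = 24.18 μm/a
Convert to mass loss: 24.18 μm/a × 7.85 g/cm³ = 189.8 g·m⁻²·a⁻¹

r_corr = 190 g·m⁻²·a⁻¹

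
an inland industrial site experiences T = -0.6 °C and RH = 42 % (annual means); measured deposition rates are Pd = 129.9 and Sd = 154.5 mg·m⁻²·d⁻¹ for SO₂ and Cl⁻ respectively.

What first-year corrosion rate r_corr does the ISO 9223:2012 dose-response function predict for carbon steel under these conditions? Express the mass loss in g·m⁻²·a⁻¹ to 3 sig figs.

carbon steel: temperature factor f = +0.150·(-10.6) = -1.5900
  Pd branch = 1.77·Pd^0.52·e^(0.02·RH+f) = 10.5 μm/a
  Cl⁻ term: 0.102·154.5^0.62·exp(0.033·42+0.04·-0.6) = 9.062
  r_corr = 10.5 + 9.062 = 19.57 μm/a
Convert to mass loss: 19.57 μm/a × 7.85 g/cm³ = 153.6 g·m⁻²·a⁻¹

r_corr = 154 g·m⁻²·a⁻¹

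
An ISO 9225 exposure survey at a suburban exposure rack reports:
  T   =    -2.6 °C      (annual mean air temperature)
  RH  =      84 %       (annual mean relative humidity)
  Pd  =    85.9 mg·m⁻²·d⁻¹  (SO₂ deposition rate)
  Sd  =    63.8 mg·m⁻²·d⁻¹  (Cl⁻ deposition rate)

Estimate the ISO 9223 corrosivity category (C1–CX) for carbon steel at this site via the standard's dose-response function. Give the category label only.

C3

carbon steel: T≤10 °C ⇒ hinge +0.150·(-2.6−10) = -1.8900
  SO₂ term: 1.77·85.9^0.52·exp(0.02·84-1.8900) = 14.54
  Sd branch = 0.102·Sd^0.62·e^(0.033·RH+0.04·T) = 19.33 μm/a
  sum: 14.54 + 19.33 → r_corr = 33.87 μm/a
ISO 9223 Table 2 (carbon steel): 25 < 33.9 ≤ 50 μm/a ⇒ C3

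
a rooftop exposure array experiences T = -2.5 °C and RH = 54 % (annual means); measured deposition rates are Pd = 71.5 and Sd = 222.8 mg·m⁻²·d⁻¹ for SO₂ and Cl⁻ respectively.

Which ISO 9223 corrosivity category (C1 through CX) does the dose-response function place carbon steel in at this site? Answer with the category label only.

C2

carbon steel: temperature factor f = +0.150·(-12.5) = -1.8750
  SO₂ term: 1.77·71.5^0.52·exp(0.02·54-1.8750) = 7.361
  Cl⁻ term: 0.102·222.8^0.62·exp(0.033·54+0.04·-2.5) = 15.66
  r_corr = 7.361 + 15.66 = 23.02 μm/a
Category bounds: 1.3…25 μm/a bracket r_corr ⇒ C2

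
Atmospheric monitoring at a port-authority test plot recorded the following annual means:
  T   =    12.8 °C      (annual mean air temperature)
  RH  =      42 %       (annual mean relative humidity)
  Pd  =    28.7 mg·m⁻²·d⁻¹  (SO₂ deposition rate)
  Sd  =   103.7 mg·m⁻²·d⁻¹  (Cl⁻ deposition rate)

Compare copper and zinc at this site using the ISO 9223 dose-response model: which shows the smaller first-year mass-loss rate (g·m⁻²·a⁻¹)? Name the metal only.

copper: f(T) = -0.080·(T−10) [T>10 °C] = -0.2240
  sulphur-dioxide contribution → 0.1208 μm/a
  chloride contribution → 0.3048 μm/a
  total first-year rate 0.4257 μm/a
  mass loss = 0.4257 μm/a × 8.96 g/cm³ = 3.814 g·m⁻²·a⁻¹
zinc: temperature factor f = -0.071·(2.8) = -0.1988
  sulphur-dioxide contribution → 0.3197 μm/a
  chloride contribution → 1.024 μm/a
  ⇒ r_corr(zinc) = 1.344 μm/a
  mass loss = 1.344 μm/a × 7.14 g/cm³ = 9.597 g·m⁻²·a⁻¹
Ordering by g·m⁻²·a⁻¹: zinc (9.6) > copper (3.81)

copper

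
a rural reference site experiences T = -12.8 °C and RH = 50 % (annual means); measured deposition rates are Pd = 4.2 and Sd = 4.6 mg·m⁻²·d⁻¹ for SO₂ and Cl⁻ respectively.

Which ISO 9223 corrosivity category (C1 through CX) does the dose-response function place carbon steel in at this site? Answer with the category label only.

C1

carbon steel: T≤10 °C ⇒ hinge +0.150·(-12.8−10) = -3.4200
  SO₂ term: 1.77·4.2^0.52·exp(0.02·50-3.4200) = 0.3319
  Sd branch = 0.102·Sd^0.62·e^(0.033·RH+0.04·T) = 0.8199 μm/a
  sum: 0.3319 + 0.8199 → r_corr = 1.152 μm/a
1.15 μm/a falls in (0, 1.3] for carbon steel → category C1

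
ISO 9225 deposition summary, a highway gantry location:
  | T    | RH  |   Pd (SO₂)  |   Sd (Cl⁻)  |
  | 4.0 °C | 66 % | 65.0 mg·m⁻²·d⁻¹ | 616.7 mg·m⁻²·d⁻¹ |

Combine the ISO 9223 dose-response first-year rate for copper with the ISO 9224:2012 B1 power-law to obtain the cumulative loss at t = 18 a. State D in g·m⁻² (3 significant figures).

D(18) = 69.1 g·m⁻²

copper: f(T) = +0.126·(T−10) [T≤10 °C] = -0.7560
  Pd branch = 0.0053·Pd^0.26·e^(0.059·RH+f) = 0.3618 μm/a
  Sd branch = 0.01025·Sd^0.27·e^(0.036·RH+0.049·T) = 0.7604 μm/a
  sum: 0.3618 + 0.7604 → r_corr = 1.122 μm/a
Long-term exponent b (ISO 9224 Table 2, B1) = 0.667
  D(18) = 1.122 × 18^0.667 = 1.122 × 6.875 = 7.715 μm
  Mass loss = 7.715 μm × 8.96 g/cm³ = 69.13 g·m⁻²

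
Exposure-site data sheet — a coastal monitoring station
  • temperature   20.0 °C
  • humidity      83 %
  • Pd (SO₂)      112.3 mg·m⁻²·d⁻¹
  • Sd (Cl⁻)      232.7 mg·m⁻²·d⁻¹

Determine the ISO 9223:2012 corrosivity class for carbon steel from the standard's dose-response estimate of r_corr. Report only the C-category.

carbon steel: temperature factor f = -0.054·(10.0) = -0.5400
  sulphur-dioxide contribution → 63.18 μm/a
  chloride contribution → 103 μm/a
  ⇒ r_corr(carbon steel) = 166.2 μm/a
Category bounds: 80…200 μm/a bracket r_corr ⇒ C5

C5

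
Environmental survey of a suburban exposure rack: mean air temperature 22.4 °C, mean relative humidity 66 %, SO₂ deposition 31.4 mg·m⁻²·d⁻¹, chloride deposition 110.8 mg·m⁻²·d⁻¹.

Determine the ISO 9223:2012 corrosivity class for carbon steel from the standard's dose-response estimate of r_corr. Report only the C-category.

C4

carbon steel: temperature factor f = -0.054·(12.4) = -0.6696
  Pd branch = 1.77·Pd^0.52·e^(0.02·RH+f) = 20.36 μm/a
  Cl⁻ term: 0.102·110.8^0.62·exp(0.033·66+0.04·22.4) = 40.85
  sum: 20.36 + 40.85 → r_corr = 61.22 μm/a
61.2 μm/a falls in (50, 80] for carbon steel → category C4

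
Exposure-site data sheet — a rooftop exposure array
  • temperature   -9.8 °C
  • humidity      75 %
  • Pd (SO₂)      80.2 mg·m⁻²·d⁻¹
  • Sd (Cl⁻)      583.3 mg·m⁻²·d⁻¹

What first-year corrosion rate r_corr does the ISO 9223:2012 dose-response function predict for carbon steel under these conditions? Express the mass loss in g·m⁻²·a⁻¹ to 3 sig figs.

carbon steel: temperature factor f = +0.150·(-19.8) = -2.9700
  sulphur-dioxide contribution → 3.979 μm/a
  chloride contribution → 42.47 μm/a
  total first-year rate 46.45 μm/a
Convert to mass loss: 46.45 μm/a × 7.85 g/cm³ = 364.6 g·m⁻²·a⁻¹

r_corr = 365 g·m⁻²·a⁻¹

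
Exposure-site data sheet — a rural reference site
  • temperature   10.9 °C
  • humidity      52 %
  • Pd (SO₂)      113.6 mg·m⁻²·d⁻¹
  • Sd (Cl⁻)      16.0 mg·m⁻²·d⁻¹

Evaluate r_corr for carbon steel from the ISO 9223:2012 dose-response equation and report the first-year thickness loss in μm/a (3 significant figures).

carbon steel: f(T) = -0.054·(T−10) [T>10 °C] = -0.0486
  Pd branch = 1.77·Pd^0.52·e^(0.02·RH+f) = 55.89 μm/a
  Cl⁻ term: 0.102·16.0^0.62·exp(0.033·52+0.04·10.9) = 4.895
  r_corr = 55.89 + 4.895 = 60.78 μm/a

r_corr = 60.8 μm/a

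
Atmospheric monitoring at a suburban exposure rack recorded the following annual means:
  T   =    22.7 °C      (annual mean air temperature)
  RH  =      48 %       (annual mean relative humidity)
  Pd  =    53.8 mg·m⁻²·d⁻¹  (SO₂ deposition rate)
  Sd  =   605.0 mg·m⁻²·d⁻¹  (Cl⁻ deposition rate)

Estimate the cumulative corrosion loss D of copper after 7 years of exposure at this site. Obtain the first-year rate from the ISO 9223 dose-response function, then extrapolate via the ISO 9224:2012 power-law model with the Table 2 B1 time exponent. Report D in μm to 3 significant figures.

copper: f(T) = -0.080·(T−10) [T>10 °C] = -1.0160
  sulphur-dioxide contribution → 0.09182 μm/a
  chloride contribution → 0.9893 μm/a
  ⇒ r_corr(copper) = 1.081 μm/a
ISO 9224: D(t) = r_corr · t^b with b = 0.667 (copper, B1)
  D(7) = 1.081 × 7^0.667 = 1.081 × 3.662 = 3.959 μm

D(7) = 3.96 μm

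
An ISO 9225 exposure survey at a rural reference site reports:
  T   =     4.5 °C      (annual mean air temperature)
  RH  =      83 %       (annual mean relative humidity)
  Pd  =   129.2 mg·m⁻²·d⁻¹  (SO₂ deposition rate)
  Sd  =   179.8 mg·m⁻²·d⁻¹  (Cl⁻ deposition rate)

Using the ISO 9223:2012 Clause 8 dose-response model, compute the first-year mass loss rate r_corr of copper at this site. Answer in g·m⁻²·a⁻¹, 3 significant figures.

r_corr = 20.5 g·m⁻²·a⁻¹

copper: f(T) = +0.126·(T−10) [T≤10 °C] = -0.6930
  sulphur-dioxide contribution → 1.256 μm/a
  chloride contribution → 1.03 μm/a
  total first-year rate 2.286 μm/a
Convert to mass loss: 2.286 μm/a × 8.96 g/cm³ = 20.48 g·m⁻²·a⁻¹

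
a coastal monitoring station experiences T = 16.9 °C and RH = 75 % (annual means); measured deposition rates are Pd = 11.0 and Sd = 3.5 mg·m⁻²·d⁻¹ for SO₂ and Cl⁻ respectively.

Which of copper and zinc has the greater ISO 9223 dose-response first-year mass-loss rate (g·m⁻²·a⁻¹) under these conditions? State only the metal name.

copper: T>10 °C ⇒ hinge -0.080·(16.9−10) = -0.5520
  Pd branch = 0.0053·Pd^0.26·e^(0.059·RH+f) = 0.4754 μm/a
  Cl⁻ term: 0.01025·3.5^0.27·exp(0.036·75+0.049·16.9) = 0.4896
  r_corr = 0.4754 + 0.4896 = 0.965 μm/a
  mass loss = 0.965 μm/a × 8.96 g/cm³ = 8.647 g·m⁻²·a⁻¹
zinc: T>10 °C ⇒ hinge -0.071·(16.9−10) = -0.4899
  SO₂ term: 0.0129·11.0^0.44·exp(0.046·75-0.4899) = 0.7151
  Sd branch = 0.0175·Sd^0.57·e^(0.008·RH+0.085·T) = 0.2739 μm/a
  r_corr = 0.7151 + 0.2739 = 0.989 μm/a
  mass loss = 0.989 μm/a × 7.14 g/cm³ = 7.061 g·m⁻²·a⁻¹
Ordering by g·m⁻²·a⁻¹: copper (8.65) > zinc (7.06)

copper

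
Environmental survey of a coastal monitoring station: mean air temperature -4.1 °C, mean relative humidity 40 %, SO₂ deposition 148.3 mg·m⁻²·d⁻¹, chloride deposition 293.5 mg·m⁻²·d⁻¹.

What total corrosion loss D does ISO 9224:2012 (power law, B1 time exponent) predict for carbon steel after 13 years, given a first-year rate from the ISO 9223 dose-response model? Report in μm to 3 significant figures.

D(13) = 66.5 μm

carbon steel: f(T) = +0.150·(T−10) [T≤10 °C] = -2.1150
  sulphur-dioxide contribution → 6.395 μm/a
  chloride contribution → 10.98 μm/a
  ⇒ r_corr(carbon steel) = 17.37 μm/a
Power-law: D(13) = r_corr · 13^0.523
  D(13) = 17.37 × 13^0.523 = 17.37 × 3.825 = 66.45 μm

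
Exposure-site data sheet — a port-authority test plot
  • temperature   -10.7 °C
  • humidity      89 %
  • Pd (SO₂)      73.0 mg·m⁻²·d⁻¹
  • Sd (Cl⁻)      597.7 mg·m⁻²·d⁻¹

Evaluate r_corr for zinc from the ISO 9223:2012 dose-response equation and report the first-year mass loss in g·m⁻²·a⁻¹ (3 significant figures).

r_corr = 20.5 g·m⁻²·a⁻¹

zinc: temperature factor f = +0.038·(-20.7) = -0.7866
  Pd branch = 0.0129·Pd^0.44·e^(0.046·RH+f) = 2.327 μm/a
  Sd branch = 0.0175·Sd^0.57·e^(0.008·RH+0.085·T) = 0.5494 μm/a
  r_corr = 2.327 + 0.5494 = 2.877 μm/a
Convert to mass loss: 2.877 μm/a × 7.14 g/cm³ = 20.54 g·m⁻²·a⁻¹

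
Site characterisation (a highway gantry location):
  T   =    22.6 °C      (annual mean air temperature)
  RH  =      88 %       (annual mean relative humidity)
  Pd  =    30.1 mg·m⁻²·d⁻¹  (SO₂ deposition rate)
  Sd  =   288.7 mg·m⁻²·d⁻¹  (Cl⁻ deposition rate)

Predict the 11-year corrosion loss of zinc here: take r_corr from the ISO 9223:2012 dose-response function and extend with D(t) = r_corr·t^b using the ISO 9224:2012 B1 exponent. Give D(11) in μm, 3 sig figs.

zinc: T>10 °C ⇒ hinge -0.071·(22.6−10) = -0.8946
  SO₂ term: 0.0129·30.1^0.44·exp(0.046·88-0.8946) = 1.351
  Sd branch = 0.0175·Sd^0.57·e^(0.008·RH+0.085·T) = 6.103 μm/a
  r_corr = 1.351 + 6.103 = 7.454 μm/a
ISO 9224: D(t) = r_corr · t^b with b = 0.813 (zinc, B1)
  D(11) = 7.454 × 11^0.813 = 7.454 × 7.025 = 52.36 μm

D(11) = 52.4 μm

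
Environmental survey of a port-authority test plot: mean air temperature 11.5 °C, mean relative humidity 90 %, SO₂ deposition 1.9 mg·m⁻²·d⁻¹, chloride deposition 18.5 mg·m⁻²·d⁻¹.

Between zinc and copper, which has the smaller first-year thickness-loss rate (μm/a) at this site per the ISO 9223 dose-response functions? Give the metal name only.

zinc

zinc: f(T) = -0.071·(T−10) [T>10 °C] = -0.1065
  sulphur-dioxide contribution → 0.966 μm/a
  chloride contribution → 0.5041 μm/a
  ⇒ r_corr(zinc) = 1.47 μm/a
copper: f(T) = -0.080·(T−10) [T>10 °C] = -0.1200
  sulphur-dioxide contribution → 1.124 μm/a
  chloride contribution → 1.011 μm/a
  total first-year rate 2.135 μm/a
Ordering by μm/a: copper (2.13) > zinc (1.47)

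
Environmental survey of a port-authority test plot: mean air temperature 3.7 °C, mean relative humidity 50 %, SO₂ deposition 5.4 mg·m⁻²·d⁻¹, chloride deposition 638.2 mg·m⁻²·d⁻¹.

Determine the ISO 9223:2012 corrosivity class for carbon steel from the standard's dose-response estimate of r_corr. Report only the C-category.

carbon steel: temperature factor f = +0.150·(-6.3) = -0.9450
  SO₂ term: 1.77·5.4^0.52·exp(0.02·50-0.9450) = 4.495
  Cl⁻ term: 0.102·638.2^0.62·exp(0.033·50+0.04·3.7) = 33.77
  r_corr = 4.495 + 33.77 = 38.27 μm/a
Category bounds: 25…50 μm/a bracket r_corr ⇒ C3

C3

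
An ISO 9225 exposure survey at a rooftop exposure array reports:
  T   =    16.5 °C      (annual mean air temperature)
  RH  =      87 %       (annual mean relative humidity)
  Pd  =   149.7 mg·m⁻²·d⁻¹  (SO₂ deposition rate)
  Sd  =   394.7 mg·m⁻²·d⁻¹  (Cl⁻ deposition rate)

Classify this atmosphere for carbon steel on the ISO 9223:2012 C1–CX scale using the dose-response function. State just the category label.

CX

carbon steel: T>10 °C ⇒ hinge -0.054·(16.5−10) = -0.3510
  Pd branch = 1.77·Pd^0.52·e^(0.02·RH+f) = 96.01 μm/a
  Cl⁻ term: 0.102·394.7^0.62·exp(0.033·87+0.04·16.5) = 141.8
  r_corr = 96.01 + 141.8 = 237.8 μm/a
238 μm/a falls in (200, 700] for carbon steel → category CX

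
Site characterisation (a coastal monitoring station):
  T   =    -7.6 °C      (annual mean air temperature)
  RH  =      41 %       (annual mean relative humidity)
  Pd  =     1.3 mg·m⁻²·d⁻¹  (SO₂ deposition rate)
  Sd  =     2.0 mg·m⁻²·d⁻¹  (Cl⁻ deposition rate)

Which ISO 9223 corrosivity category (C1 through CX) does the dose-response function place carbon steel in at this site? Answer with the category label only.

C1

carbon steel: T≤10 °C ⇒ hinge +0.150·(-7.6−10) = -2.6400
  Pd branch = 1.77·Pd^0.52·e^(0.02·RH+f) = 0.3287 μm/a
  Cl⁻ term: 0.102·2.0^0.62·exp(0.033·41+0.04·-7.6) = 0.4475
  sum: 0.3287 + 0.4475 → r_corr = 0.7762 μm/a
ISO 9223 Table 2 (carbon steel): 0 < 0.776 ≤ 1.3 μm/a ⇒ C1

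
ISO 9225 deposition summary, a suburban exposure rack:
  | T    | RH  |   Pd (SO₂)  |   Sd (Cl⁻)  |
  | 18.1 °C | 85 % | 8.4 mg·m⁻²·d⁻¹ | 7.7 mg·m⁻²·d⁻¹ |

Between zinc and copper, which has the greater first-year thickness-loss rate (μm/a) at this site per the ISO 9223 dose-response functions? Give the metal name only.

copper

zinc: temperature factor f = -0.071·(8.1) = -0.5751
  Pd branch = 0.0129·Pd^0.44·e^(0.046·RH+f) = 0.9238 μm/a
  Cl⁻ term: 0.0175·7.7^0.57·exp(0.008·85+0.085·18.1) = 0.515
  r_corr = 0.9238 + 0.515 = 1.439 μm/a
copper: temperature factor f = -0.080·(8.1) = -0.6480
  Pd branch = 0.0053·Pd^0.26·e^(0.059·RH+f) = 0.7264 μm/a
  Cl⁻ term: 0.01025·7.7^0.27·exp(0.036·85+0.049·18.1) = 0.9209
  sum: 0.7264 + 0.9209 → r_corr = 1.647 μm/a
Ordering by μm/a: copper (1.65) > zinc (1.44)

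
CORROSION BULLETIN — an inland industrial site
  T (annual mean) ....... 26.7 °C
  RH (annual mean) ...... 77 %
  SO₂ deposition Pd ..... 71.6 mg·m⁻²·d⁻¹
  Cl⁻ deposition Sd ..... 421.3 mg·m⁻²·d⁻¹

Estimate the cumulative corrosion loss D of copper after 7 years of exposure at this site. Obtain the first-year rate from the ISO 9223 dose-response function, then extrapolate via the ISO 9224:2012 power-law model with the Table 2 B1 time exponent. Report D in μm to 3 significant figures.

copper: temperature factor f = -0.080·(16.7) = -1.3360
  SO₂ term: 0.0053·71.6^0.26·exp(0.059·77-1.3360) = 0.3975
  Cl⁻ term: 0.01025·421.3^0.27·exp(0.036·77+0.049·26.7) = 3.1
  r_corr = 0.3975 + 3.1 = 3.498 μm/a
Power-law: D(7) = r_corr · 7^0.667
  D(7) = 3.498 × 7^0.667 = 3.498 × 3.662 = 12.81 μm

D(7) = 12.8 μm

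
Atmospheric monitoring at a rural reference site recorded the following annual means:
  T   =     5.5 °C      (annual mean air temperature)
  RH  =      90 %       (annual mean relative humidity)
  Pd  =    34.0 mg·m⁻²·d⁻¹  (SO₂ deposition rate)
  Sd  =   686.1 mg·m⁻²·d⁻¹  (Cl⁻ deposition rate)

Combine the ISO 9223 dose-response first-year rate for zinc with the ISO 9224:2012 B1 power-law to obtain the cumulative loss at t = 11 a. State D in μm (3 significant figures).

D(11) = 39.3 μm

zinc: T≤10 °C ⇒ hinge +0.038·(5.5−10) = -0.1710
  SO₂ term: 0.0129·34.0^0.44·exp(0.046·90-0.1710) = 3.222
  Sd branch = 0.0175·Sd^0.57·e^(0.008·RH+0.085·T) = 2.374 μm/a
  sum: 3.222 + 2.374 → r_corr = 5.596 μm/a
Power-law: D(11) = r_corr · 11^0.813
  D(11) = 5.596 × 11^0.813 = 5.596 × 7.025 = 39.31 μm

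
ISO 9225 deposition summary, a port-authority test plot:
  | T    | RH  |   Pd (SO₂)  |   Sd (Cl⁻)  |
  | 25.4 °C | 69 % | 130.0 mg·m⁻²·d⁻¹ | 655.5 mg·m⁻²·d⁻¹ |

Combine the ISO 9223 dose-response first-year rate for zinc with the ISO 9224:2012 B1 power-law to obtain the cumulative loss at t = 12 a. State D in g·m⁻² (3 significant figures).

zinc: f(T) = -0.071·(T−10) [T>10 °C] = -1.0934
  Pd branch = 0.0129·Pd^0.44·e^(0.046·RH+f) = 0.8797 μm/a
  Cl⁻ term: 0.0175·655.5^0.57·exp(0.008·69+0.085·25.4) = 10.61
  r_corr = 0.8797 + 10.61 = 11.49 μm/a
Power-law: D(12) = r_corr · 12^0.813
  D(12) = 11.49 × 12^0.813 = 11.49 × 7.54 = 86.66 μm
  Mass loss = 86.66 μm × 7.14 g/cm³ = 618.7 g·m⁻²

D(12) = 619 g·m⁻²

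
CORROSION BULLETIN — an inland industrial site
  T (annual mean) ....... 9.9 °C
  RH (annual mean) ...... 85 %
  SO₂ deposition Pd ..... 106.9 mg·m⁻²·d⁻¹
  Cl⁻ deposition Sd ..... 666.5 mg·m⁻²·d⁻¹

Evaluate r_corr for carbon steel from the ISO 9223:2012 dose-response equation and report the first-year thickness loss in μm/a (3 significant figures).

carbon steel: f(T) = +0.150·(T−10) [T≤10 °C] = -0.0150
  SO₂ term: 1.77·106.9^0.52·exp(0.02·85-0.0150) = 108.3
  Cl⁻ term: 0.102·666.5^0.62·exp(0.033·85+0.04·9.9) = 141.1
  sum: 108.3 + 141.1 → r_corr = 249.5 μm/a

r_corr = 249 μm/a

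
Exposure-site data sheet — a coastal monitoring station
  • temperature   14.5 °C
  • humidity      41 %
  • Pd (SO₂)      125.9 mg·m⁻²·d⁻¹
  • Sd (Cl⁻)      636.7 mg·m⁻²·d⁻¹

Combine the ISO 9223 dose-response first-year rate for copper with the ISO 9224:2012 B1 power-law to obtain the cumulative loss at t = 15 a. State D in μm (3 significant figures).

D(15) = 4.06 μm

copper: T>10 °C ⇒ hinge -0.080·(14.5−10) = -0.3600
  sulphur-dioxide contribution → 0.146 μm/a
  chloride contribution → 0.5216 μm/a
  ⇒ r_corr(copper) = 0.6677 μm/a
Long-term exponent b (ISO 9224 Table 2, B1) = 0.667
  D(15) = 0.6677 × 15^0.667 = 0.6677 × 6.088 = 4.065 μm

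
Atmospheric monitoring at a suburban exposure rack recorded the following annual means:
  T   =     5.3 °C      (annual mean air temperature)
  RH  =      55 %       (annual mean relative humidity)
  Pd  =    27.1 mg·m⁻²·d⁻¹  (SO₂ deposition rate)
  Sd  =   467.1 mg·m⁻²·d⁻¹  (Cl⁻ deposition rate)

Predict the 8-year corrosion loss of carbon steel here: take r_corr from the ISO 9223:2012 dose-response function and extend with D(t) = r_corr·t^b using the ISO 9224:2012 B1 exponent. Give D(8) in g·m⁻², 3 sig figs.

carbon steel: f(T) = +0.150·(T−10) [T≤10 °C] = -0.7050
  Pd branch = 1.77·Pd^0.52·e^(0.02·RH+f) = 14.61 μm/a
  Sd branch = 0.102·Sd^0.62·e^(0.033·RH+0.04·T) = 34.99 μm/a
  r_corr = 14.61 + 34.99 = 49.6 μm/a
Power-law: D(8) = r_corr · 8^0.523
  D(8) = 49.6 × 8^0.523 = 49.6 × 2.967 = 147.2 μm
  Mass loss = 147.2 μm × 7.85 g/cm³ = 1155 g·m⁻²

D(8) = 1.16e+03 g·m⁻²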